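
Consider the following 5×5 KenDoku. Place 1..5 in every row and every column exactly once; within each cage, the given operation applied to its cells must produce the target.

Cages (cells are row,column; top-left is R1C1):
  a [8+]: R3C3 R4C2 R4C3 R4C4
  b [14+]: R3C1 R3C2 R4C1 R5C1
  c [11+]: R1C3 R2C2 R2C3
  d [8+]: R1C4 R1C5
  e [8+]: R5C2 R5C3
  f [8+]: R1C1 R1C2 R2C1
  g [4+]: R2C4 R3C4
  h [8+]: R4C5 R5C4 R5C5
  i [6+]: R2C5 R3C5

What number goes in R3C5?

The only place for 5 in column 4 is R1C4.
5 is placed in row 1, so R1C5 = 3.
Column 4 needs a 4, and only R4C4 is open for it.
Cage a has sum 8, leaving R3C3 = 1.
Row 3 now contains 1, which forces R3C4 = 3.
Cage a has sum 8; hence R4C2 = 1.
Cage a has sum 8; hence R4C3 = 2.
Row 4 now contains 2, leaving R4C5 = 5.
Column 3 now contains 2, so R1C3 = 4.
3 is placed in column 4; hence R2C4 = 1.
Row 4 now contains 5, leaving R4C1 = 3.
Column 4 already has 1, leaving R5C4 = 2.
2 is placed in row 5, which forces R5C5 = 1.
Row 1 now contains 4, which forces R1C1 = 1.
Row 1 now contains 4, so R1C2 = 2.
Cage f has sum 8, leaving R2C1 = 5.
Column 2 now contains 2, leaving R2C2 = 4.
Row 2 now contains 5; hence R2C3 = 3.
Row 2 now contains 4, leaving R2C5 = 2.
5 is placed in column 1, which forces R3C1 = 2.
Column 2 now contains 2, which forces R3C2 = 5.
Column 5 already has 2, so R3C5 = 4.
2 is placed in row 5, so R5C1 = 4.
5 is placed in column 2; hence R5C2 = 3.
Column 3 now contains 3, so R5C3 = 5.
The full grid is 1 2 4 5 3 / 5 4 3 1 2 / 2 5 1 3 4 / 3 1 2 4 5 / 4 3 5 2 1.

4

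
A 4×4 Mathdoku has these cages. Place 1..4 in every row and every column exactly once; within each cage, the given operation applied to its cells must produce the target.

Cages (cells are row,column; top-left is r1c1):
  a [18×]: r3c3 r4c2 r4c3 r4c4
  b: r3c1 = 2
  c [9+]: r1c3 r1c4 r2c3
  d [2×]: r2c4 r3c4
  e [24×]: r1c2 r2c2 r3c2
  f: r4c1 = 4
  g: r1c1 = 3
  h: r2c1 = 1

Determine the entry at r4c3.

2

Cage g is a single given cell, leaving r1c1 = 3.
H is a freebie; hence r2c1 = 1.
Row 2 already has 1, which forces r2c4 = 2.
Cage b is a single given cell, so r3c1 = 2.
Cage a has product 18, which forces r3c3 = 3.
2 is placed in column 4, which forces r3c4 = 1.
F is a freebie, so r4c1 = 4.
Column 4 already has 1, which forces r4c4 = 3.
The 3 cells of cage e must have product 24, so r1c2 = 2.
The 3 cells of cage c must have sum 9, leaving r1c3 = 1.
2 is placed in column 4, which forces r1c4 = 4.
Cage e needs product 24; hence r2c2 = 3.
3 is placed in column 3; hence r2c3 = 4.
3 is placed in row 3, so r3c2 = 4.
2 is placed in column 2, which forces r4c2 = 1.
Column 3 already has 1; hence r4c3 = 2.
Filled in: 3 2 1 4 / 1 3 4 2 / 2 4 3 1 / 4 1 2 3.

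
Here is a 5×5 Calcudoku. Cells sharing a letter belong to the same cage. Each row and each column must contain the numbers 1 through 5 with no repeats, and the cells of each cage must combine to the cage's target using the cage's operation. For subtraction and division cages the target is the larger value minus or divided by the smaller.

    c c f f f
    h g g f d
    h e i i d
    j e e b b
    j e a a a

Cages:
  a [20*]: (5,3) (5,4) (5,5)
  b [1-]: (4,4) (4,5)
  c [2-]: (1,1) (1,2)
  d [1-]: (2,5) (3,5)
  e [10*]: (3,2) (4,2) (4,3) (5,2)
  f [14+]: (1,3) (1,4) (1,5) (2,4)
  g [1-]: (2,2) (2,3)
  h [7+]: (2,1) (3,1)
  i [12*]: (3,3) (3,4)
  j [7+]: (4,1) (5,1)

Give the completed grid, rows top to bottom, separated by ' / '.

1 3 2 5 4 / 2 4 5 3 1 / 5 1 3 4 2 / 4 5 1 2 3 / 3 2 4 1 5

Cage e has product 10, leaving (4,3) = 1.
Row 5 needs a 3, and only (5,1) is open for it.
Cage j's pair has sum 7, so (4,1) = 4.
The only place for 5 in row 4 is (4,2).
The only place for 2 in row 5 is (5,2).
Column 2 already has 2, so (3,2) = 1.
Row 2 needs a 1, and only (2,5) is open for it.
Cage d needs two cells with difference 1; hence (3,5) = 2.
Column 5 now contains 2, leaving (4,5) = 3.
Cage a needs product 20; hence (5,4) = 1.
Cage h needs two cells with sum 7; hence (2,1) = 2.
Row 3 now contains 2, leaving (3,1) = 5.
Row 4 now contains 3, which forces (4,4) = 2.
Column 1 already has 5; hence (1,1) = 1.
The two cells of cage c must have difference 2, leaving (1,2) = 3.
Cage f needs sum 14; hence (1,3) = 2.
Column 2 now contains 3, which forces (2,2) = 4.
Cage f has sum 14, so (2,4) = 3.
Column 4 now contains 3; hence (3,4) = 4.
Column 4 now contains 4, leaving (1,4) = 5.
Cage f has sum 14; hence (1,5) = 4.
Row 2 already has 3, leaving (2,3) = 5.
Row 3 already has 4, leaving (3,3) = 3.
5 is placed in column 3; hence (5,3) = 4.
Column 5 already has 4; hence (5,5) = 5.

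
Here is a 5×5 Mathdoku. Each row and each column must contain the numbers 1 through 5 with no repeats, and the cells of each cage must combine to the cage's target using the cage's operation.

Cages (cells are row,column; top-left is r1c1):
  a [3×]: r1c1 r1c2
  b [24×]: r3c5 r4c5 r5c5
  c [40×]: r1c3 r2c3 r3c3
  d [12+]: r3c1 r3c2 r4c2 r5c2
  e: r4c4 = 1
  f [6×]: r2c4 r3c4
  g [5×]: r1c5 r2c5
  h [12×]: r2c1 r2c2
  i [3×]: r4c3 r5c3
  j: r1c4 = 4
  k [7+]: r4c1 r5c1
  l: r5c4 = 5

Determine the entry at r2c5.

1

Cage j is given; hence r1c4 = 4.
E is a freebie; hence r4c4 = 1.
Cage l is given, which forces r5c4 = 5.
Row 4 already has 1, so r4c3 = 3.
The two cells of cage i must have product 3, so r5c3 = 1.
The only place for 2 in row 1 is r1c3.
The only place for 5 in row 1 is r1c5.
5 is placed in column 5, so r2c5 = 1.
In row 2, 2 can only go at r2c4, so r2c4 = 2.
2 is placed in column 4, so r3c4 = 3.
Cage b needs product 24, leaving r5c5 = 3.
Cage k's pair has sum 7, so r4c1 = 5.
Row 5 now contains 3, which forces r5c1 = 2.
Row 5 now contains 2; hence r5c2 = 4.
Cage h needs two cells with product 12, which forces r2c1 = 4.
4 is placed in column 2, leaving r2c2 = 3.
4 is placed in row 2, so r2c3 = 5.
Cage d needs sum 12; hence r3c1 = 1.
The 4 cells of cage d must have sum 12, which forces r3c2 = 5.
Column 3 now contains 5, so r3c3 = 4.
Row 3 now contains 4; hence r3c5 = 2.
4 is placed in column 2; hence r4c2 = 2.
Column 5 already has 2, which forces r4c5 = 4.
Column 1 already has 1; hence r1c1 = 3.
3 is placed in column 2; hence r1c2 = 1.
Filled in: 3 1 2 4 5 / 4 3 5 2 1 / 1 5 4 3 2 / 5 2 3 1 4 / 2 4 1 5 3.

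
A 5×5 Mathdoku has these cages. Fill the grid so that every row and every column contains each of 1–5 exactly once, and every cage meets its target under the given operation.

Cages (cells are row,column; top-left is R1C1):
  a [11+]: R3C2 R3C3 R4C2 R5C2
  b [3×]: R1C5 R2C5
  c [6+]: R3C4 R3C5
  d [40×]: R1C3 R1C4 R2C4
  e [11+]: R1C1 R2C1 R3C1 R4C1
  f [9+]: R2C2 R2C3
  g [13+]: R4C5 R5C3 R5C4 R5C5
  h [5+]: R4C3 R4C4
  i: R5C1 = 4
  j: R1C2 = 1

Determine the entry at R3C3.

J is a freebie, leaving R1C2 = 1.
Row 1 now contains 1, leaving R1C5 = 3.
Column 5 already has 3; hence R2C5 = 1.
I is a freebie, which forces R5C1 = 4.
The only place for 3 in row 2 is R2C1.
Row 2 needs a 2, and only R2C4 is open for it.
In row 1, 2 can only go at R1C1, so R1C1 = 2.
Row 3 needs a 3, and only R3C2 is open for it.
In row 3, 4 can only go at R3C4, so R3C4 = 4.
The 3 cells of cage d must have product 40, leaving R1C3 = 4.
4 is placed in column 4, so R1C4 = 5.
Column 3 now contains 4, which forces R2C3 = 5.
Cage c needs two cells with sum 6; hence R3C5 = 2.
Column 3 now contains 4, which forces R4C3 = 2.
Column 5 already has 2; hence R5C5 = 5.
5 is placed in row 2, so R2C2 = 4.
Row 3 already has 2, so R3C3 = 1.
The 4 cells of cage a must have sum 11, so R4C2 = 5.
Cage h's pair has sum 5; hence R4C4 = 3.
5 is placed in column 5; hence R4C5 = 4.
5 is placed in row 5, which forces R5C2 = 2.
Column 3 now contains 1; hence R5C3 = 3.
Column 4 already has 3; hence R5C4 = 1.
Row 3 already has 1, leaving R3C1 = 5.
5 is placed in row 4; hence R4C1 = 1.
The full grid is 2 1 4 5 3 / 3 4 5 2 1 / 5 3 1 4 2 / 1 5 2 3 4 / 4 2 3 1 5.

1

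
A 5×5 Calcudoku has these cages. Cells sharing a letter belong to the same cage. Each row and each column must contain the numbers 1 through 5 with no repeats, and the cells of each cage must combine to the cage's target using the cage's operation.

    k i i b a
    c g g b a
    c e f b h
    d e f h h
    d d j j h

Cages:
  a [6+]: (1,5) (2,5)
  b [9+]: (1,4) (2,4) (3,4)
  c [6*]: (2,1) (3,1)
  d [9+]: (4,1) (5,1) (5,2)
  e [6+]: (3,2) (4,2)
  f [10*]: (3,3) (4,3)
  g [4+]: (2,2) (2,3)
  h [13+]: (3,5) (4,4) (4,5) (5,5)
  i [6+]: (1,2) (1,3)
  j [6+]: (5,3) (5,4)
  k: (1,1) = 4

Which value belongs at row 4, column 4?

K is a freebie, so (1,1) = 4.
Row 1 needs a 3, and only (1,4) is open for it.
In row 1, 2 can only go at (1,5), so (1,5) = 2.
The two cells of cage a must have sum 6; hence (2,5) = 4.
Cage h has sum 13, so (4,4) = 4.
The only place for 2 in row 2 is (2,1).
2 is placed in column 1; hence (3,1) = 3.
The 3 cells of cage d must have sum 9, leaving (5,2) = 3.
Column 2 now contains 3, leaving (2,2) = 1.
Cage g needs two cells with sum 4, so (2,3) = 3.
Row 2 now contains 1; hence (2,4) = 5.
Column 4 now contains 5, which forces (3,4) = 1.
Row 3 now contains 1, so (3,5) = 5.
The 4 cells of cage h must have sum 13, which forces (4,5) = 3.
1 is placed in column 4, which forces (5,4) = 2.
Column 5 already has 5, so (5,5) = 1.
1 is placed in column 2, leaving (1,2) = 5.
Cage i's pair has sum 6, leaving (1,3) = 1.
Row 3 already has 5, leaving (3,2) = 4.
Row 3 already has 5, so (3,3) = 2.
The 3 cells of cage d must have sum 9, so (4,1) = 1.
Cage e needs two cells with sum 6, leaving (4,2) = 2.
Cage f's pair has product 10, so (4,3) = 5.
1 is placed in row 5, leaving (5,1) = 5.
Cage j's pair has sum 6, so (5,3) = 4.
Filled in: 4 5 1 3 2 / 2 1 3 5 4 / 3 4 2 1 5 / 1 2 5 4 3 / 5 3 4 2 1.

4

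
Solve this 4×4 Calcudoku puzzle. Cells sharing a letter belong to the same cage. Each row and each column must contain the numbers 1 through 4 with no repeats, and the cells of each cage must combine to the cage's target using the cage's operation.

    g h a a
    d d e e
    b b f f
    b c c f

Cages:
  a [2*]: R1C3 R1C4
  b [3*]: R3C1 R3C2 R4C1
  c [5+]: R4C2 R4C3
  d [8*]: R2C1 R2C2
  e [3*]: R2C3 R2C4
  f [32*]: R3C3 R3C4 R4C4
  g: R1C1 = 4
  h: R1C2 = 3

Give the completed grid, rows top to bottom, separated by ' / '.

4 3 2 1 / 2 4 1 3 / 3 1 4 2 / 1 2 3 4

Cage g is a single given cell, so R1C1 = 4.
Cage h is given, leaving R1C2 = 3.
Column 1 already has 4, leaving R2C1 = 2.
Row 2 already has 2, which forces R2C2 = 4.
The 3 cells of cage b must have product 3, leaving R3C1 = 3.
Cage b has product 3, so R3C2 = 1.
Cage f needs product 32, which forces R3C3 = 4.
Cage f has product 32, so R3C4 = 2.
Cage b needs product 3, so R4C1 = 1.
1 is placed in column 2, leaving R4C2 = 2.
2 is placed in row 4, which forces R4C3 = 3.
The 3 cells of cage f must have product 32, leaving R4C4 = 4.
The two cells of cage a must have product 2; hence R1C3 = 2.
2 is placed in column 4, which forces R1C4 = 1.
3 is placed in column 3, so R2C3 = 1.
The two cells of cage e must have product 3; hence R2C4 = 3.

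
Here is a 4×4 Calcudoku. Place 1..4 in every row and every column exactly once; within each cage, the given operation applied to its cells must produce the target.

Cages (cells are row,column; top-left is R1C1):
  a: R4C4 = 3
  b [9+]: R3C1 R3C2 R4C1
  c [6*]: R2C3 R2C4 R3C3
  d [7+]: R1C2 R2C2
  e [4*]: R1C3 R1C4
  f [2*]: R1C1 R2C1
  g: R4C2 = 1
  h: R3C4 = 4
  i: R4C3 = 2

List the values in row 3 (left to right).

3 2 1 4

H is a freebie, leaving R3C4 = 4.
G is a freebie; hence R4C2 = 1.
Cage i is a single given cell, so R4C3 = 2.
Cage a is a single given cell; hence R4C4 = 3.
Cage e needs two cells with product 4, so R1C3 = 4.
Column 4 already has 4, so R1C4 = 1.
Cage c needs product 6, so R2C4 = 2.
3 is placed in row 4, so R4C1 = 4.
Row 1 already has 1, which forces R1C1 = 2.
4 is placed in row 1, which forces R1C2 = 3.
Row 2 now contains 2, so R2C1 = 1.
The two cells of cage d must have sum 7, which forces R2C2 = 4.
1 is placed in row 2, which forces R2C3 = 3.
2 is placed in column 1, so R3C1 = 3.
3 is placed in column 2, which forces R3C2 = 2.
3 is placed in column 3, so R3C3 = 1.
Completed grid: 2 3 4 1 / 1 4 3 2 / 3 2 1 4 / 4 1 2 3.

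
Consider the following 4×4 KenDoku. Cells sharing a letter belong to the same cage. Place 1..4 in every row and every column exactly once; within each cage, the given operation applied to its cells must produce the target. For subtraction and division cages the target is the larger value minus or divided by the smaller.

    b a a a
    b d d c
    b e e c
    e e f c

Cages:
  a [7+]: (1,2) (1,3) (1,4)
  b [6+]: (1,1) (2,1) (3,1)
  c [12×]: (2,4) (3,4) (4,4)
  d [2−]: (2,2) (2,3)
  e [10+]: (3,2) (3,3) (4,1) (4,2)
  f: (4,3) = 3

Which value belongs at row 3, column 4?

Cage f is given; hence (4,3) = 3.
Row 1 needs a 3, and only (1,1) is open for it.
Column 1 needs a 4, and only (4,1) is open for it.
Row 4 now contains 4, so (4,4) = 1.
Cage e has sum 10; hence (3,2) = 3.
The 4 cells of cage e must have sum 10, which forces (3,3) = 1.
3 is placed in row 3; hence (3,4) = 4.
Row 4 already has 1, so (4,2) = 2.
The 3 cells of cage a must have sum 7, leaving (1,2) = 1.
Cage a has sum 7, so (1,3) = 4.
Column 4 now contains 4, so (1,4) = 2.
Cage b has sum 6, so (2,1) = 1.
Column 2 already has 2, leaving (2,2) = 4.
The two cells of cage d must have difference 2, so (2,3) = 2.
Column 4 now contains 4, leaving (2,4) = 3.
1 is placed in row 3, so (3,1) = 2.
Completed grid: 3 1 4 2 / 1 4 2 3 / 2 3 1 4 / 4 2 3 1.

4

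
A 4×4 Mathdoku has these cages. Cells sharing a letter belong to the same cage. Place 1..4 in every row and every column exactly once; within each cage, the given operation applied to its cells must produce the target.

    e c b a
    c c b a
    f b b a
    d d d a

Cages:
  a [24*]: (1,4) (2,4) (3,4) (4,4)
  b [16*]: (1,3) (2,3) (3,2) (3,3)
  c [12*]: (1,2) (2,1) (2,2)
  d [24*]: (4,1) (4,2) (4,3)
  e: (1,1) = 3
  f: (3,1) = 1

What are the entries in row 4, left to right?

Cage e is a single given cell; hence (1,1) = 3.
Cage f is given, which forces (3,1) = 1.
Cage b needs product 16, leaving (3,2) = 2.
1 is placed in row 3, which forces (3,3) = 4.
Row 3 now contains 4, leaving (3,4) = 3.
The 3 cells of cage c must have product 12, so (1,2) = 1.
Row 1 already has 1, which forces (1,3) = 2.
Row 1 now contains 2; hence (1,4) = 4.
Cage c needs product 12, so (2,1) = 4.
The 3 cells of cage c must have product 12, which forces (2,2) = 3.
Column 3 now contains 2, which forces (2,3) = 1.
Row 2 already has 1, leaving (2,4) = 2.
Column 1 now contains 4, which forces (4,1) = 2.
Column 2 now contains 3, leaving (4,2) = 4.
Column 3 now contains 2; hence (4,3) = 3.
2 is placed in column 4, so (4,4) = 1.
Filled in: 3 1 2 4 / 4 3 1 2 / 1 2 4 3 / 2 4 3 1.

2 4 3 1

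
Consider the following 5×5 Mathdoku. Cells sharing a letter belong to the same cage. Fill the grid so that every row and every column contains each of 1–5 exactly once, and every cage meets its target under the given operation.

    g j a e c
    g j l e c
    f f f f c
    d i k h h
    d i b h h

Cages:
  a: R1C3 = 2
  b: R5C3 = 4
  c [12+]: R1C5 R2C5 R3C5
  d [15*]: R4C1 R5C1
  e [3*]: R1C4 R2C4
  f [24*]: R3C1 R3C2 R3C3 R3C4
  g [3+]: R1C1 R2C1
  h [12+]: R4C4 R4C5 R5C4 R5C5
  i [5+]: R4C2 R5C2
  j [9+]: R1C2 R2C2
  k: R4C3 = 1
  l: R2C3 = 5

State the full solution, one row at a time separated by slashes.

1 5 2 3 4 / 2 4 5 1 3 / 4 1 3 2 5 / 5 3 1 4 2 / 3 2 4 5 1

Cage a is given; hence R1C3 = 2.
Cage l is a single given cell, which forces R2C3 = 5.
K is a freebie, leaving R4C3 = 1.
Cage b is a single given cell, so R5C3 = 4.
Row 1 now contains 2, which forces R1C1 = 1.
Cage j needs two cells with sum 9, so R1C2 = 5.
Row 1 already has 1; hence R1C4 = 3.
Row 1 now contains 3, leaving R1C5 = 4.
Cage g needs two cells with sum 3; hence R2C1 = 2.
Row 2 already has 5; hence R2C2 = 4.
3 is placed in column 4, leaving R2C4 = 1.
4 is placed in column 5, leaving R2C5 = 3.
Column 1 now contains 2, so R3C1 = 4.
Column 3 now contains 4, which forces R3C3 = 3.
Row 3 already has 4, so R3C4 = 2.
Column 5 already has 3, so R3C5 = 5.
5 is placed in column 5, so R4C5 = 2.
Column 4 now contains 2, which forces R5C4 = 5.
Column 5 already has 2, so R5C5 = 1.
Row 3 already has 2, which forces R3C2 = 1.
The two cells of cage d must have product 15, so R4C1 = 5.
Row 4 now contains 2, leaving R4C2 = 3.
Column 4 now contains 5, which forces R4C4 = 4.
Row 5 already has 5, leaving R5C1 = 3.
Cage i needs two cells with sum 5; hence R5C2 = 2.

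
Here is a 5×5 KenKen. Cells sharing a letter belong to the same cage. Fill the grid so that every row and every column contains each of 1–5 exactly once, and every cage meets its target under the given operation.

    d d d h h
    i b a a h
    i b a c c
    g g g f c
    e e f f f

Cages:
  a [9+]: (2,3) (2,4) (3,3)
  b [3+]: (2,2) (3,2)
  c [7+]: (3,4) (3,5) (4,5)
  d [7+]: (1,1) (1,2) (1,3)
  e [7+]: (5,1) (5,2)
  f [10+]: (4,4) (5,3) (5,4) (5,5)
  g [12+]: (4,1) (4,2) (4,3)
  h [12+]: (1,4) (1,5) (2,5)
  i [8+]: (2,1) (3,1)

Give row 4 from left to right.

In column 1, 1 can only go at (1,1), so (1,1) = 1.
In column 1, 2 can only go at (5,1), so (5,1) = 2.
Cage e's pair has sum 7, so (5,2) = 5.
Cage f needs sum 10, which forces (4,4) = 2.
The only place for 1 in row 4 is (4,5).
In column 1, 4 can only go at (4,1), so (4,1) = 4.
4 is placed in row 4; hence (4,2) = 3.
Cage g needs sum 12, which forces (4,3) = 5.
The only place for 4 in column 2 is (1,2).
Row 1 already has 4, which forces (1,3) = 2.
Cage h has sum 12, which forces (2,5) = 4.
Column 5 now contains 4, so (5,5) = 3.
Cage h needs sum 12; hence (1,4) = 3.
Column 5 already has 3, leaving (1,5) = 5.
Row 2 already has 4; hence (2,4) = 5.
Column 5 already has 5, leaving (3,5) = 2.
Row 2 already has 5, so (2,1) = 3.
Cage b needs two cells with sum 3, leaving (2,2) = 2.
Row 2 now contains 3, leaving (2,3) = 1.
Cage i's pair has sum 8, leaving (3,1) = 5.
2 is placed in row 3, leaving (3,2) = 1.
Column 3 now contains 1, leaving (3,3) = 3.
Cage c needs sum 7, which forces (3,4) = 4.
Column 3 now contains 1, leaving (5,3) = 4.
4 is placed in column 4, so (5,4) = 1.
The full grid is 1 4 2 3 5 / 3 2 1 5 4 / 5 1 3 4 2 / 4 3 5 2 1 / 2 5 4 1 3.

4 3 5 2 1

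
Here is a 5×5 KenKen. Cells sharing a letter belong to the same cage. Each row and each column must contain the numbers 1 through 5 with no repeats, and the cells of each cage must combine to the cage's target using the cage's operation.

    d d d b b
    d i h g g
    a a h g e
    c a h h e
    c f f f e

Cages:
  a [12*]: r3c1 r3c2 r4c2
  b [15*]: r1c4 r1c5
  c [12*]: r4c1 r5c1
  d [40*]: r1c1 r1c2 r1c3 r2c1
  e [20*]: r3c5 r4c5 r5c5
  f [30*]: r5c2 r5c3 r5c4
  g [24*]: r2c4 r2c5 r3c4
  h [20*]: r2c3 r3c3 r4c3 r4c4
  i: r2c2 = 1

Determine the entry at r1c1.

Cage i is given, which forces r2c2 = 1.
The only place for 1 in row 5 is r5c5.
Row 5 needs a 4, and only r5c1 is open for it.
Column 1 already has 4, which forces r4c1 = 3.
The 3 cells of cage a must have product 12, leaving r3c2 = 3.
The only place for 3 in column 3 is r5c3.
The only place for 1 in column 4 is r4c4.
Cage h needs product 20, so r3c3 = 1.
Cage d has product 40, which forces r1c1 = 1.
1 is placed in row 3, so r3c1 = 2.
Row 3 now contains 2, which forces r3c4 = 4.
4 is placed in row 3, which forces r3c5 = 5.
The 3 cells of cage a must have product 12, which forces r4c2 = 2.
Column 5 now contains 5; hence r4c5 = 4.
Column 2 already has 2, which forces r5c2 = 5.
Row 5 already has 5, so r5c4 = 2.
Column 2 already has 5, so r1c2 = 4.
Cage d needs product 40, so r1c3 = 2.
Cage b's pair has product 15; hence r1c4 = 5.
Column 5 now contains 5; hence r1c5 = 3.
2 is placed in column 1, leaving r2c1 = 5.
The 4 cells of cage h must have product 20, so r2c3 = 4.
Column 4 now contains 2, leaving r2c4 = 3.
Cage g has product 24; hence r2c5 = 2.
4 is placed in row 4, so r4c3 = 5.
The full grid is 1 4 2 5 3 / 5 1 4 3 2 / 2 3 1 4 5 / 3 2 5 1 4 / 4 5 3 2 1.

1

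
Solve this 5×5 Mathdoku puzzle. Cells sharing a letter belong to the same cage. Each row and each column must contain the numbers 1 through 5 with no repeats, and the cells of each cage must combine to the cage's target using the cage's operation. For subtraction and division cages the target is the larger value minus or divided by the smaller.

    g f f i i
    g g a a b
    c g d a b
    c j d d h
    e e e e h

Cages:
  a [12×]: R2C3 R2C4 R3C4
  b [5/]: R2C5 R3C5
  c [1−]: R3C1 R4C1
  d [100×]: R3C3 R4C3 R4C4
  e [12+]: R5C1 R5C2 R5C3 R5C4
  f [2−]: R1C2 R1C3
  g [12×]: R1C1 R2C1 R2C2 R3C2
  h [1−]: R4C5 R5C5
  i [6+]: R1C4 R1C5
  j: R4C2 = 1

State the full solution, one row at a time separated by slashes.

1 5 3 2 4 / 2 3 1 4 5 / 4 2 5 3 1 / 3 1 4 5 2 / 5 4 2 1 3

Cage d needs product 100; hence R3C3 = 5.
Row 3 now contains 5, leaving R3C5 = 1.
Cage j is a single given cell, so R4C2 = 1.
Cage d has product 100, leaving R4C3 = 4.
Cage d has product 100, which forces R4C4 = 5.
Column 5 now contains 1, leaving R2C5 = 5.
In row 1, 5 can only go at R1C2, so R1C2 = 5.
Cage f needs two cells with difference 2; hence R1C3 = 3.
Cage e needs sum 12, leaving R5C1 = 5.
In row 1, 1 can only go at R1C1, so R1C1 = 1.
Column 1 already has 1, leaving R2C1 = 2.
Cage g needs product 12; hence R2C2 = 3.
Row 2 already has 2, leaving R2C3 = 1.
Row 2 already has 3, which forces R2C4 = 4.
Cage g needs product 12, which forces R3C2 = 2.
2 is placed in row 3, which forces R3C4 = 3.
Column 1 now contains 2; hence R4C1 = 3.
Row 4 already has 3; hence R4C5 = 2.
Column 2 already has 2, leaving R5C2 = 4.
Column 3 now contains 1; hence R5C3 = 2.
Row 5 now contains 2, so R5C4 = 1.
Row 5 now contains 4, so R5C5 = 3.
4 is placed in column 4; hence R1C4 = 2.
2 is placed in column 5; hence R1C5 = 4.
Row 3 now contains 3; hence R3C1 = 4.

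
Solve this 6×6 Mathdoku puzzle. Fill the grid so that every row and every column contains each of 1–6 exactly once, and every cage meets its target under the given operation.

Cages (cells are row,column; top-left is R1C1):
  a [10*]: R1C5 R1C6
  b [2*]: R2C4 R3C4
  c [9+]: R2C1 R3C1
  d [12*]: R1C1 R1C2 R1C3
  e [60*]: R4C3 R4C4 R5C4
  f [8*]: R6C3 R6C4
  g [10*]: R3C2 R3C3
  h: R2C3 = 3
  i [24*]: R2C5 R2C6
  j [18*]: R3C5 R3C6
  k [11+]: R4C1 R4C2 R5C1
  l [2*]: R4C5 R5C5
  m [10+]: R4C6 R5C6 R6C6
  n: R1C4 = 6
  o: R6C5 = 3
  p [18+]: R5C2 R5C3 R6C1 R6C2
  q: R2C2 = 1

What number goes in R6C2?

Cage n is a single given cell; hence R1C4 = 6.
Cage q is a single given cell, which forces R2C2 = 1.
Cage h is given; hence R2C3 = 3.
Row 2 now contains 1; hence R2C4 = 2.
Column 4 now contains 2; hence R3C4 = 1.
Column 4 now contains 2, leaving R6C4 = 4.
O is a freebie, which forces R6C5 = 3.
Column 5 now contains 3, so R3C5 = 6.
Cage j's pair has product 18, so R3C6 = 3.
Cage e needs product 60; hence R4C3 = 4.
Row 6 already has 4, leaving R6C3 = 2.
Column 3 now contains 4, leaving R1C3 = 1.
Column 5 already has 6, so R2C5 = 4.
The two cells of cage i must have product 24, leaving R2C6 = 6.
Cage g needs two cells with product 10, which forces R3C2 = 2.
Column 3 already has 2, leaving R3C3 = 5.
5 is placed in column 3; hence R5C3 = 6.
Cage m has sum 10, so R5C6 = 4.
4 is placed in row 2, which forces R2C1 = 5.
Row 3 now contains 5, which forces R3C1 = 4.
6 is placed in row 5; hence R5C2 = 5.
Row 5 already has 5; hence R5C4 = 3.
Cage p has sum 18, which forces R6C1 = 1.
The 4 cells of cage p must have sum 18, leaving R6C2 = 6.
Row 6 now contains 1, which forces R6C6 = 5.
Column 1 now contains 4, leaving R1C1 = 3.
The 3 cells of cage d must have product 12, which forces R1C2 = 4.
Cage a's pair has product 10; hence R1C5 = 5.
Column 6 now contains 5, leaving R1C6 = 2.
Cage k needs sum 11; hence R4C1 = 6.
Column 2 already has 6, so R4C2 = 3.
Column 4 now contains 3, which forces R4C4 = 5.
Column 6 now contains 5, so R4C6 = 1.
Row 5 already has 3; hence R5C1 = 2.
Row 5 now contains 2, which forces R5C5 = 1.
Row 4 now contains 1, so R4C5 = 2.
The full grid is 3 4 1 6 5 2 / 5 1 3 2 4 6 / 4 2 5 1 6 3 / 6 3 4 5 2 1 / 2 5 6 3 1 4 / 1 6 2 4 3 5.

6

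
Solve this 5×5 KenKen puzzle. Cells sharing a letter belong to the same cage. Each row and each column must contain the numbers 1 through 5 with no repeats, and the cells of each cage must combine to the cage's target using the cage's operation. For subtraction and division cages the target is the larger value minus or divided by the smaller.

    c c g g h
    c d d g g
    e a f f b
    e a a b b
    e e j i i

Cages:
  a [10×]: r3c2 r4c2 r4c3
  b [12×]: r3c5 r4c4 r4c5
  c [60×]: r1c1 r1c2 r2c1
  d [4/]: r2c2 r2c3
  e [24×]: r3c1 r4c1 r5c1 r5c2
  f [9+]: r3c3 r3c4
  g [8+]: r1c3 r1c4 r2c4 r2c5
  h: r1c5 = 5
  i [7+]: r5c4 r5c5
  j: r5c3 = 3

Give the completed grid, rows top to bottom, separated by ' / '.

H is a freebie; hence r1c5 = 5.
Cage j is a single given cell, which forces r5c3 = 3.
The 3 cells of cage c must have product 60; hence r2c1 = 5.
Cage i needs two cells with sum 7, leaving r5c4 = 5.
Cage i needs two cells with sum 7; hence r5c5 = 2.
Cage f's pair has sum 9, leaving r3c3 = 5.
Column 4 already has 5, so r3c4 = 4.
Cage a has product 10; hence r4c2 = 5.
Cage b has product 12, which forces r4c5 = 4.
In row 1, 2 can only go at r1c3, so r1c3 = 2.
The 4 cells of cage g must have sum 8, leaving r2c4 = 2.
The 3 cells of cage a must have product 10, so r3c2 = 2.
Column 3 now contains 2, so r4c3 = 1.
Row 4 now contains 1, leaving r4c4 = 3.
3 is placed in column 4, which forces r1c4 = 1.
Cage d's pair has quotient 4, leaving r2c2 = 1.
Column 3 already has 1, leaving r2c3 = 4.
Cage g needs sum 8, leaving r2c5 = 3.
Row 3 already has 2, so r3c1 = 3.
Cage b has product 12, which forces r3c5 = 1.
3 is placed in row 4, so r4c1 = 2.
Column 2 already has 1, so r5c2 = 4.
Column 1 already has 3; hence r1c1 = 4.
Column 2 already has 4, so r1c2 = 3.
4 is placed in row 5, so r5c1 = 1.

4 3 2 1 5 / 5 1 4 2 3 / 3 2 5 4 1 / 2 5 1 3 4 / 1 4 3 5 2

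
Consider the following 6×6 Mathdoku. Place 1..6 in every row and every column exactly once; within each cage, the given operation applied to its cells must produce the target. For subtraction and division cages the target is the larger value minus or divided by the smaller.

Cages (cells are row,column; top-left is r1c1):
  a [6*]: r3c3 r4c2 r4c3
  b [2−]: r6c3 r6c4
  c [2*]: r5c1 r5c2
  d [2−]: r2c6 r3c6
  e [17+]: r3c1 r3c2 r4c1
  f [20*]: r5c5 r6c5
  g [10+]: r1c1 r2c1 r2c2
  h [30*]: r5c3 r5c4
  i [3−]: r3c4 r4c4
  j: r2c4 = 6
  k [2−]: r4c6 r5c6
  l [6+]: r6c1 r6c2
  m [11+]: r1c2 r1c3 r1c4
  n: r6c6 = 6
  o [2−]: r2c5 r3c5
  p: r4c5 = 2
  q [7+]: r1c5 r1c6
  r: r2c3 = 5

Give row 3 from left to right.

5 6 2 1 3 4

Cage r is a single given cell, which forces r2c3 = 5.
Cage j is a single given cell, leaving r2c4 = 6.
Cage e has sum 17, which forces r3c1 = 5.
Cage e needs sum 17; hence r3c2 = 6.
Cage e needs sum 17, which forces r4c1 = 6.
Cage p is a single given cell, which forces r4c5 = 2.
5 is placed in column 3, so r5c3 = 6.
6 is placed in column 4; hence r5c4 = 5.
Row 5 already has 5, which forces r5c5 = 4.
4 is placed in column 5, which forces r6c5 = 5.
Cage n is given, which forces r6c6 = 6.
Cage m needs sum 11, so r1c2 = 5.
Cage a has product 6, leaving r3c3 = 2.
2 is placed in column 3; hence r1c3 = 4.
Cage m has sum 11, which forces r1c4 = 2.
Row 1 already has 4, so r1c6 = 1.
Row 1 already has 4; hence r1c1 = 3.
Cage q's pair has sum 7, which forces r1c5 = 6.
Cage g has sum 10, which forces r2c1 = 4.
Cage g needs sum 10; hence r2c2 = 3.
3 is placed in row 2, so r2c5 = 1.
The two cells of cage d must have difference 2, so r2c6 = 2.
1 is placed in column 5, leaving r3c5 = 3.
The two cells of cage d must have difference 2, which forces r3c6 = 4.
3 is placed in column 2, leaving r4c2 = 1.
Row 4 now contains 1; hence r4c3 = 3.
Row 4 now contains 1, so r4c4 = 4.
Column 6 already has 4, leaving r4c6 = 5.
Column 2 already has 1, so r5c2 = 2.
2 is placed in column 6; hence r5c6 = 3.
Column 1 already has 4, which forces r6c1 = 2.
2 is placed in column 2, so r6c2 = 4.
3 is placed in column 3, leaving r6c3 = 1.
Row 6 now contains 1, which forces r6c4 = 3.
4 is placed in row 3, leaving r3c4 = 1.
Row 5 now contains 2; hence r5c1 = 1.
The full grid is 3 5 4 2 6 1 / 4 3 5 6 1 2 / 5 6 2 1 3 4 / 6 1 3 4 2 5 / 1 2 6 5 4 3 / 2 4 1 3 5 6.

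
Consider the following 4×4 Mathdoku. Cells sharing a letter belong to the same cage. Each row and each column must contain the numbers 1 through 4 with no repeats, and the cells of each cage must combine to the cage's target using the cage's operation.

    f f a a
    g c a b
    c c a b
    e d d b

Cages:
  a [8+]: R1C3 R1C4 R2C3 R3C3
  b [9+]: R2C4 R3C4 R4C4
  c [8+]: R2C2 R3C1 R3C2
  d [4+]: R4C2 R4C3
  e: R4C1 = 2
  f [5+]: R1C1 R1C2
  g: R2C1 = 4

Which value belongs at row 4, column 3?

Cage g is a single given cell, so R2C1 = 4.
Cage e is given, which forces R4C1 = 2.
In row 4, 4 can only go at R4C4, so R4C4 = 4.
Column 4 needs a 1, and only R1C4 is open for it.
1 is placed in row 1, so R1C1 = 3.
Cage f's pair has sum 5, which forces R1C2 = 2.
2 is placed in row 1, so R1C3 = 4.
Column 1 already has 3; hence R3C1 = 1.
Column 2 already has 2, so R3C2 = 4.
1 is placed in row 3, leaving R3C3 = 2.
Row 3 now contains 2, leaving R3C4 = 3.
The 3 cells of cage c must have sum 8, so R2C2 = 3.
Column 3 now contains 2, so R2C3 = 1.
Column 4 already has 3, leaving R2C4 = 2.
Column 2 already has 3, leaving R4C2 = 1.
1 is placed in column 3, which forces R4C3 = 3.
The full grid is 3 2 4 1 / 4 3 1 2 / 1 4 2 3 / 2 1 3 4.

3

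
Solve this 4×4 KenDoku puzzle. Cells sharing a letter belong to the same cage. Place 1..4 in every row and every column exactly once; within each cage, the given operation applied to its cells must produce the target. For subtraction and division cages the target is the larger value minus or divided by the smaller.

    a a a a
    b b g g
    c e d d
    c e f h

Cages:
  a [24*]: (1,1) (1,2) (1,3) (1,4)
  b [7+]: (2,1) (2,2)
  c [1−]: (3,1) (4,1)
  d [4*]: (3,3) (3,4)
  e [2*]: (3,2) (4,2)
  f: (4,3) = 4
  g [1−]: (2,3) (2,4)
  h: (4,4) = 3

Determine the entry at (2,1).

4

Cage f is a single given cell, so (4,3) = 4.
Cage h is a single given cell, which forces (4,4) = 3.
Column 3 now contains 4, leaving (3,3) = 1.
Cage d's pair has product 4; hence (3,4) = 4.
1 is placed in row 3; hence (3,2) = 2.
Cage e's pair has product 2, so (4,2) = 1.
Row 3 already has 2, so (3,1) = 3.
Row 4 already has 1, which forces (4,1) = 2.
Column 1 now contains 3, leaving (2,1) = 4.
The two cells of cage b must have sum 7, leaving (2,2) = 3.
Row 2 already has 3, which forces (2,3) = 2.
Row 2 now contains 2, which forces (2,4) = 1.
Column 1 already has 4, which forces (1,1) = 1.
Column 2 now contains 3, so (1,2) = 4.
Column 3 now contains 2, so (1,3) = 3.
Column 4 now contains 1; hence (1,4) = 2.
Completed grid: 1 4 3 2 / 4 3 2 1 / 3 2 1 4 / 2 1 4 3.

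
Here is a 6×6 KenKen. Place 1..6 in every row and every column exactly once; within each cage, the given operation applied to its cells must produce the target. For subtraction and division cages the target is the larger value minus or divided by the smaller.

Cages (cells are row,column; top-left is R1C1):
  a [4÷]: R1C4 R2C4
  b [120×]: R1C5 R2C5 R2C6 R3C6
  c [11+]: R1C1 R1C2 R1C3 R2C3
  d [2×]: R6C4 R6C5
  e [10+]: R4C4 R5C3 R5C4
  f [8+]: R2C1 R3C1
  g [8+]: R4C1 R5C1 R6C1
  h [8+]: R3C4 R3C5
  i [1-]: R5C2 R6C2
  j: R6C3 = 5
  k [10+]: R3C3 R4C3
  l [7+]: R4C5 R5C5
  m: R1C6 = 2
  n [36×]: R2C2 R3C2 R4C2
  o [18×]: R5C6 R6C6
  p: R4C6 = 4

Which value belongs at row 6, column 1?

M is a freebie; hence R1C6 = 2.
Cage p is a single given cell, which forces R4C6 = 4.
Cage j is a single given cell, so R6C3 = 5.
The two cells of cage k must have sum 10, which forces R3C3 = 4.
Row 4 already has 4, so R4C3 = 6.
In row 3, 1 can only go at R3C6, so R3C6 = 1.
The only place for 5 in column 6 is R2C6.
In column 2, 1 can only go at R1C2, so R1C2 = 1.
Row 1 already has 1, so R1C3 = 3.
Row 1 already has 1, which forces R1C4 = 4.
Row 1 now contains 4, leaving R1C5 = 6.
Cage a's pair has quotient 4, which forces R2C4 = 1.
Column 5 already has 6, so R2C5 = 4.
Column 4 already has 1, leaving R6C4 = 2.
Row 6 now contains 2; hence R6C5 = 1.
Row 1 now contains 6, which forces R1C1 = 5.
Row 2 now contains 1, so R2C3 = 2.
Column 3 now contains 2; hence R5C3 = 1.
Cage f needs two cells with sum 8, which forces R2C1 = 6.
Row 2 already has 6, which forces R2C2 = 3.
Cage f needs two cells with sum 8, which forces R3C1 = 2.
Row 3 already has 2, so R3C2 = 6.
Cage g has sum 8, leaving R4C1 = 1.
3 is placed in column 2; hence R4C2 = 2.
Cage e has sum 10, so R4C4 = 3.
Row 4 already has 2, so R4C5 = 5.
Cage e needs sum 10; hence R5C4 = 6.
Column 5 already has 5, which forces R5C5 = 2.
6 is placed in row 5, leaving R5C6 = 3.
Column 2 already has 6, leaving R6C2 = 4.
Column 6 now contains 3, which forces R6C6 = 6.
3 is placed in column 4; hence R3C4 = 5.
Column 5 already has 5, so R3C5 = 3.
3 is placed in row 5; hence R5C1 = 4.
4 is placed in column 2, so R5C2 = 5.
Row 6 now contains 4, so R6C1 = 3.
Filled in: 5 1 3 4 6 2 / 6 3 2 1 4 5 / 2 6 4 5 3 1 / 1 2 6 3 5 4 / 4 5 1 6 2 3 / 3 4 5 2 1 6.

3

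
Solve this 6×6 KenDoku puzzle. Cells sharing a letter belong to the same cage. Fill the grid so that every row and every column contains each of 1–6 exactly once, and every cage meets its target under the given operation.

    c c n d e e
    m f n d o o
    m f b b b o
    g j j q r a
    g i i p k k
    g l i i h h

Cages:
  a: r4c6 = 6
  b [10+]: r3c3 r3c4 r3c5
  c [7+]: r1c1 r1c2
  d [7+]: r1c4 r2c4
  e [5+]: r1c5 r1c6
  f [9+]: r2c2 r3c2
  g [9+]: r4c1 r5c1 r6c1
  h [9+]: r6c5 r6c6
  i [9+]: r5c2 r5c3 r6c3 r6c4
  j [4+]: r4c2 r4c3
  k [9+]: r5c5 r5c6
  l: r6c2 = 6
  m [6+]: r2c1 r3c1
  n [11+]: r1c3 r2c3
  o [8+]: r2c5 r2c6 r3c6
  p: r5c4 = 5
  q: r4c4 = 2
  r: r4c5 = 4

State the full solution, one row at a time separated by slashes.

6 1 5 4 3 2 / 4 5 6 3 2 1 / 2 4 3 6 1 5 / 5 3 1 2 4 6 / 1 2 4 5 6 3 / 3 6 2 1 5 4

Cage q is a single given cell, which forces r4c4 = 2.
Cage r is given, leaving r4c5 = 4.
Cage a is given; hence r4c6 = 6.
Cage p is given, so r5c4 = 5.
L is a freebie, leaving r6c2 = 6.
The two cells of cage k must have sum 9, leaving r5c5 = 6.
Cage k needs two cells with sum 9, which forces r5c6 = 3.
The two cells of cage h must have sum 9, which forces r6c5 = 5.
Cage h's pair has sum 9, so r6c6 = 4.
Cage e needs two cells with sum 5, so r1c5 = 3.
Column 6 now contains 4, so r1c6 = 2.
The two cells of cage c must have sum 7, leaving r1c1 = 6.
Cage c needs two cells with sum 7; hence r1c2 = 1.
6 is placed in row 1; hence r1c3 = 5.
1 is placed in row 1; hence r1c4 = 4.
5 is placed in column 3, so r2c3 = 6.
Cage o needs sum 8; hence r2c5 = 2.
6 is placed in column 3, leaving r3c3 = 3.
Row 3 already has 3; hence r3c4 = 6.
Column 5 now contains 2; hence r3c5 = 1.
1 is placed in row 3; hence r3c6 = 5.
Column 2 now contains 1, leaving r4c2 = 3.
Column 3 already has 3, leaving r4c3 = 1.
Column 3 now contains 1; hence r5c3 = 4.
Column 3 now contains 1, leaving r6c3 = 2.
Cage m needs two cells with sum 6, leaving r2c1 = 4.
The two cells of cage f must have sum 9; hence r2c2 = 5.
The two cells of cage d must have sum 7, so r2c4 = 3.
Column 6 already has 5, so r2c6 = 1.
Cage m needs two cells with sum 6, leaving r3c1 = 2.
Row 3 already has 5, so r3c2 = 4.
Row 4 now contains 3, which forces r4c1 = 5.
Row 5 now contains 4, which forces r5c1 = 1.
Row 5 now contains 4, leaving r5c2 = 2.
Row 6 now contains 2; hence r6c1 = 3.
The 4 cells of cage i must have sum 9; hence r6c4 = 1.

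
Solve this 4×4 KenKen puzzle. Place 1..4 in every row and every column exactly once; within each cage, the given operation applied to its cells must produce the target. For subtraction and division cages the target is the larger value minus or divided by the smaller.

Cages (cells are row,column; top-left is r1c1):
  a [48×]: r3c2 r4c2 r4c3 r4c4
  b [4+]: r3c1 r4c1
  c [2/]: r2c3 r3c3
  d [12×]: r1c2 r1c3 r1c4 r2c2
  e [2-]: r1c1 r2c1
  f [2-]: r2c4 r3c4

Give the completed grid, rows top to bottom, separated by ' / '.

2 3 1 4 / 4 1 2 3 / 3 2 4 1 / 1 4 3 2

Row 2 needs a 3, and only r2c4 is open for it.
The two cells of cage f must have difference 2; hence r3c4 = 1.
1 is placed in row 3; hence r3c1 = 3.
Cage b needs two cells with sum 4, leaving r4c1 = 1.
Cage a needs product 48, so r3c2 = 2.
Row 3 now contains 2, leaving r3c3 = 4.
Cage d has product 12, so r1c2 = 3.
Cage d needs product 12; hence r1c3 = 1.
Cage d has product 12, leaving r1c4 = 4.
Column 2 already has 2; hence r2c2 = 1.
The two cells of cage c must have quotient 2; hence r2c3 = 2.
3 is placed in column 2, leaving r4c2 = 4.
Column 3 already has 2, so r4c3 = 3.
Column 4 now contains 4, leaving r4c4 = 2.
Row 1 now contains 4, which forces r1c1 = 2.
Row 2 already has 2, leaving r2c1 = 4.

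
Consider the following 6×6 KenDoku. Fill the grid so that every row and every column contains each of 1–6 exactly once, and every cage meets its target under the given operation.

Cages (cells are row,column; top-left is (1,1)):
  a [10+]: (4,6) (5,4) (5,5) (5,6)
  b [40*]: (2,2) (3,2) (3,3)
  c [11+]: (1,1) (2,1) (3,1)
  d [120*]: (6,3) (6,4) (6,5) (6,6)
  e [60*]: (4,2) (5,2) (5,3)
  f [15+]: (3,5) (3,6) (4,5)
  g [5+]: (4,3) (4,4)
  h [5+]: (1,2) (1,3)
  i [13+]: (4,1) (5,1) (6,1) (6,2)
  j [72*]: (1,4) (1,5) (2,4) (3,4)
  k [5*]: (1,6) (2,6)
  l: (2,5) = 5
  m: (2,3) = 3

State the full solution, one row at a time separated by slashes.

Cage m is a single given cell, so (2,3) = 3.
Cage l is a single given cell; hence (2,5) = 5.
Row 2 now contains 5, so (2,6) = 1.
Column 6 already has 1; hence (1,6) = 5.
5 is placed in column 6, leaving (3,6) = 6.
Cage f has sum 15, which forces (3,5) = 3.
Cage f has sum 15, which forces (4,5) = 6.
Cage j needs product 72; hence (1,4) = 3.
The 4 cells of cage j must have product 72, so (2,4) = 6.
In row 1, 6 can only go at (1,1), so (1,1) = 6.
Cage c has sum 11; hence (2,1) = 4.
Row 2 already has 4, so (2,2) = 2.
Cage c needs sum 11, which forces (3,1) = 1.
Cage i needs sum 13; hence (6,2) = 3.
Row 6 now contains 3, leaving (6,6) = 4.
The 3 cells of cage e must have product 60; hence (4,2) = 5.
Cage e has product 60; hence (5,2) = 6.
The 3 cells of cage e must have product 60, which forces (5,3) = 2.
Row 5 already has 2, so (5,6) = 3.
Cage d has product 120, leaving (6,3) = 6.
Cage d has product 120, which forces (6,4) = 5.
The 4 cells of cage d must have product 120, so (6,5) = 1.
Column 5 now contains 1, so (1,5) = 2.
5 is placed in column 2, which forces (3,2) = 4.
Cage b needs product 40; hence (3,3) = 5.
The 4 cells of cage j must have product 72, so (3,4) = 2.
Cage i has sum 13, so (4,1) = 3.
3 is placed in column 6; hence (4,6) = 2.
Row 5 now contains 3; hence (5,1) = 5.
Cage a needs sum 10, so (5,4) = 1.
Column 5 now contains 1, so (5,5) = 4.
Row 6 now contains 5, leaving (6,1) = 2.
Column 2 now contains 4; hence (1,2) = 1.
The two cells of cage h must have sum 5, leaving (1,3) = 4.
Cage g's pair has sum 5, so (4,3) = 1.
Column 4 now contains 1, so (4,4) = 4.

6 1 4 3 2 5 / 4 2 3 6 5 1 / 1 4 5 2 3 6 / 3 5 1 4 6 2 / 5 6 2 1 4 3 / 2 3 6 5 1 4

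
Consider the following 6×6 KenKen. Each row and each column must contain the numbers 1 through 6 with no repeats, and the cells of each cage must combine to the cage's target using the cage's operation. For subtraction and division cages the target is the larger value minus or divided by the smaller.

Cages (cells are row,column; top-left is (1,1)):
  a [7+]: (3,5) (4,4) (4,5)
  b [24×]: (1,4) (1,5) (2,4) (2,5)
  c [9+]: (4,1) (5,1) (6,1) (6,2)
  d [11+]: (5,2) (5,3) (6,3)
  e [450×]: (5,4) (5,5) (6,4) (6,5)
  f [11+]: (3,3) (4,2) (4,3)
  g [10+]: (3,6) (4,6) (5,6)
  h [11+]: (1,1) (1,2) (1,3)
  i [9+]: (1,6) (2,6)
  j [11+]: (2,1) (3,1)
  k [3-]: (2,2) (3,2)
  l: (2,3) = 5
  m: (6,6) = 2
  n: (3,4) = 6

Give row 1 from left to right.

Cage l is given, leaving (2,3) = 5.
N is a freebie, so (3,4) = 6.
M is a freebie, leaving (6,6) = 2.
Row 2 already has 5, so (2,1) = 6.
6 is placed in row 3, which forces (3,1) = 5.
The 4 cells of cage c must have sum 9, so (6,1) = 1.
(2,2) and (3,2) in column 2 are {1, 4}, so (6,2) = 3.
3 is placed in row 6; hence (6,4) = 5.
Row 6 already has 5, leaving (6,5) = 6.
Column 4 already has 5, which forces (5,4) = 3.
Column 5 now contains 6, leaving (5,5) = 5.
Row 6 already has 6, so (6,3) = 4.
Cage c needs sum 9; hence (4,1) = 3.
3 is placed in row 5, so (5,1) = 2.
5 is placed in row 5; hence (5,2) = 6.
Cage d has sum 11, leaving (5,3) = 1.
Row 5 now contains 1, leaving (5,6) = 4.
Column 1 already has 2, leaving (1,1) = 4.
Cage h has sum 11, leaving (1,2) = 5.
Cage h needs sum 11; hence (1,3) = 2.
Row 1 already has 2, leaving (1,4) = 1.
1 is placed in row 1, which forces (1,5) = 3.
The two cells of cage i must have sum 9, so (1,6) = 6.
Column 6 already has 4; hence (2,6) = 3.
Cage f needs sum 11; hence (3,3) = 3.
The 3 cells of cage g must have sum 10, leaving (3,6) = 1.
6 is placed in column 2, which forces (4,2) = 2.
Cage f needs sum 11, so (4,3) = 6.
2 is placed in row 4, which forces (4,4) = 4.
Row 4 already has 4; hence (4,5) = 1.
Cage g has sum 10, so (4,6) = 5.
Cage k needs two cells with difference 3; hence (2,2) = 1.
Column 4 already has 4; hence (2,4) = 2.
Cage b needs product 24, leaving (2,5) = 4.
1 is placed in row 3, leaving (3,2) = 4.
The 3 cells of cage a must have sum 7, so (3,5) = 2.
The full grid is 4 5 2 1 3 6 / 6 1 5 2 4 3 / 5 4 3 6 2 1 / 3 2 6 4 1 5 / 2 6 1 3 5 4 / 1 3 4 5 6 2.

4 5 2 1 3 6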